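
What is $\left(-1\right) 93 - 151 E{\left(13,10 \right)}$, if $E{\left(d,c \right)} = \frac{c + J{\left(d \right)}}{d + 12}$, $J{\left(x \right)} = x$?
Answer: $- \frac{5798}{25} \approx -231.92$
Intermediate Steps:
$E{\left(d,c \right)} = \frac{c + d}{12 + d}$ ($E{\left(d,c \right)} = \frac{c + d}{d + 12} = \frac{c + d}{12 + d}$)
$\left(-1\right) 93 - 151 E{\left(13,10 \right)} = \left(-1\right) 93 - 151 \frac{10 + 13}{12 + 13} = -93 - 151 \cdot \frac{1}{25} \cdot 23 = -93 - \frac{3473}{25} = - \frac{5798}{25}$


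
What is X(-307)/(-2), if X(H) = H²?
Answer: -94249/2 ≈ -47125.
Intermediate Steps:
X(-307)/(-2) = (-307)²/(-2) = -½*94249 = -94249/2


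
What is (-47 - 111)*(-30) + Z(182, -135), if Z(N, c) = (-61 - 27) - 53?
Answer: 4599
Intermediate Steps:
Z(N, c) = -141 (Z(N, c) = -88 - 53 = -141)
(-47 - 111)*(-30) + Z(182, -135) = (-47 - 111)*(-30) - 141 = -158*(-30) - 141 = 4740 - 141 = 4599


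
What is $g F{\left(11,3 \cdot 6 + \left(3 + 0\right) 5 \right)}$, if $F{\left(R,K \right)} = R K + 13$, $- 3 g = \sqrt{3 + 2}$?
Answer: $- \frac{376 \sqrt{5}}{3} \approx -280.25$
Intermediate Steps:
$g = - \frac{\sqrt{5}}{3}$ ($g = - \frac{\sqrt{3 + 2}}{3} = - \frac{\sqrt{5}}{3} \approx -0.74536$)
$F{\left(R,K \right)} = 13 + K R$ ($F{\left(R,K \right)} = K R + 13 = 13 + K R$)
$g F{\left(11,3 \cdot 6 + \left(3 + 0\right) 5 \right)} = - \frac{\sqrt{5}}{3} \left(13 + \left(3 \cdot 6 + \left(3 + 0\right) 5\right) 11\right) = - \frac{\sqrt{5}}{3} \left(13 + \left(18 + 3 \cdot 5\right) 11\right) = - \frac{\sqrt{5}}{3} \left(13 + \left(18 + 15\right) 11\right) = - \frac{\sqrt{5}}{3} \left(13 + 33 \cdot 11\right) = - \frac{\sqrt{5}}{3} \left(13 + 363\right) = - \frac{\sqrt{5}}{3} \cdot 376 = - \frac{376 \sqrt{5}}{3}$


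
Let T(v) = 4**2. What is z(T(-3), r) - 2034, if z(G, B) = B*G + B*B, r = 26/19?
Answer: -725694/361 ≈ -2010.2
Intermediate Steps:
T(v) = 16
r = 26/19 (r = 26*(1/19) = 26/19 ≈ 1.3684)
z(G, B) = B**2 + B*G (z(G, B) = B*G + B**2 = B**2 + B*G)
z(T(-3), r) - 2034 = 26*(26/19 + 16)/19 - 2034 = (26/19)*(330/19) - 2034 = 8580/361 - 2034 = -725694/361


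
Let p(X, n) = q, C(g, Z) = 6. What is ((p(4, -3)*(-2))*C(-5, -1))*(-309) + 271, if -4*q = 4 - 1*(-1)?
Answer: -4364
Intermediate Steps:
q = -5/4 (q = -(4 - 1*(-1))/4 = -(4 + 1)/4 = -¼*5 = -5/4 ≈ -1.2500)
p(X, n) = -5/4
((p(4, -3)*(-2))*C(-5, -1))*(-309) + 271 = (-5/4*(-2)*6)*(-309) + 271 = ((5/2)*6)*(-309) + 271 = 15*(-309) + 271 = -4635 + 271 = -4364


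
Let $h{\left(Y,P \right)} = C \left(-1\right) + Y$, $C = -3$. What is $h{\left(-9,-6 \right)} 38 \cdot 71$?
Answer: $-16188$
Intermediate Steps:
$h{\left(Y,P \right)} = 3 + Y$ ($h{\left(Y,P \right)} = \left(-3\right) \left(-1\right) + Y = 3 + Y$)
$h{\left(-9,-6 \right)} 38 \cdot 71 = \left(3 - 9\right) 38 \cdot 71 = \left(-6\right) 38 \cdot 71 = \left(-228\right) 71 = -16188$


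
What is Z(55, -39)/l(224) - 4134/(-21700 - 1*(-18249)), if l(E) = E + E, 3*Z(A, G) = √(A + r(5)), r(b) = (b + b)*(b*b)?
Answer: 4134/3451 + √305/1344 ≈ 1.2109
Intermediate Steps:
r(b) = 2*b³ (r(b) = (2*b)*b² = 2*b³)
Z(A, G) = √(250 + A)/3 (Z(A, G) = √(A + 2*5³)/3 = √(A + 2*125)/3 = √(A + 250)/3 = √(250 + A)/3)
l(E) = 2*E
Z(55, -39)/l(224) - 4134/(-21700 - 1*(-18249)) = (√(250 + 55)/3)/((2*224)) - 4134/(-21700 - 1*(-18249)) = (√305/3)/448 - 4134/(-21700 + 18249) = (√305/3)*(1/448) - 4134/(-3451) = √305/1344 - 4134*(-1/3451) = √305/1344 + 4134/3451 = 4134/3451 + √305/1344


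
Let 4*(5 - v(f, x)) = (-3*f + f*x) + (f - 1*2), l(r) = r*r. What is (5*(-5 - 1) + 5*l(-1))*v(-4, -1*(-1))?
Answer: -225/2 ≈ -112.50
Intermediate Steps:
l(r) = r²
v(f, x) = 11/2 + f/2 - f*x/4 (v(f, x) = 5 - ((-3*f + f*x) + (f - 1*2))/4 = 5 - ((-3*f + f*x) + (f - 2))/4 = 5 - ((-3*f + f*x) + (-2 + f))/4 = 5 - (-2 - 2*f + f*x)/4 = 5 + (½ + f/2 - f*x/4) = 11/2 + f/2 - f*x/4)
(5*(-5 - 1) + 5*l(-1))*v(-4, -1*(-1)) = (5*(-5 - 1) + 5*(-1)²)*(11/2 + (½)*(-4) - ¼*(-4)*(-1*(-1))) = (5*(-6) + 5*1)*(11/2 - 2 - ¼*(-4)*1) = (-30 + 5)*(11/2 - 2 + 1) = -25*9/2 = -225/2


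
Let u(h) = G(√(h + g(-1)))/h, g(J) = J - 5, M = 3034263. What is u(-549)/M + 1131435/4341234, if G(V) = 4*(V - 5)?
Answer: 628252087346675/2410557563199186 - 4*I*√555/1665810387 ≈ 0.26063 - 5.6569e-8*I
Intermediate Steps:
g(J) = -5 + J
G(V) = -20 + 4*V (G(V) = 4*(-5 + V) = -20 + 4*V)
u(h) = (-20 + 4*√(-6 + h))/h (u(h) = (-20 + 4*√(h + (-5 - 1)))/h = (-20 + 4*√(h - 6))/h = (-20 + 4*√(-6 + h))/h)
u(-549)/M + 1131435/4341234 = (4*(-5 + √(-6 - 549))/(-549))/3034263 + 1131435/4341234 = (4*(-1/549)*(-5 + √(-555)))*(1/3034263) + 1131435*(1/4341234) = (4*(-1/549)*(-5 + I*√555))*(1/3034263) + 377145/1447078 = (20/549 - 4*I*√555/549)*(1/3034263) + 377145/1447078 = (20/1665810387 - 4*I*√555/1665810387) + 377145/1447078 = 628252087346675/2410557563199186 - 4*I*√555/1665810387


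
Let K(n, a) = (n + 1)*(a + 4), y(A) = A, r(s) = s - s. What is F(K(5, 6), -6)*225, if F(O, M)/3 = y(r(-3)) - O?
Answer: -40500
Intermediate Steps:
r(s) = 0
K(n, a) = (1 + n)*(4 + a)
F(O, M) = -3*O (F(O, M) = 3*(0 - O) = 3*(-O) = -3*O)
F(K(5, 6), -6)*225 = -3*(4 + 6 + 4*5 + 6*5)*225 = -3*(4 + 6 + 20 + 30)*225 = -3*60*225 = -180*225 = -40500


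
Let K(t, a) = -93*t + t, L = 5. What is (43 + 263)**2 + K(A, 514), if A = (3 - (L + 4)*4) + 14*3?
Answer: 92808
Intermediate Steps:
A = 9 (A = (3 - (5 + 4)*4) + 14*3 = (3 - 9*4) + 42 = (3 - 1*36) + 42 = (3 - 36) + 42 = -33 + 42 = 9)
K(t, a) = -92*t
(43 + 263)**2 + K(A, 514) = (43 + 263)**2 - 92*9 = 306**2 - 828 = 93636 - 828 = 92808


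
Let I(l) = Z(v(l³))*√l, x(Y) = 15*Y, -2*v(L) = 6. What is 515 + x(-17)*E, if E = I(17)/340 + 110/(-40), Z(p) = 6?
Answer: 4865/4 - 9*√17/2 ≈ 1197.7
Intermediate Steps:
v(L) = -3 (v(L) = -½*6 = -3)
I(l) = 6*√l
E = -11/4 + 3*√17/170 (E = (6*√17)/340 + 110/(-40) = (6*√17)*(1/340) + 110*(-1/40) = 3*√17/170 - 11/4 = -11/4 + 3*√17/170 ≈ -2.6772)
515 + x(-17)*E = 515 + (15*(-17))*(-11/4 + 3*√17/170) = 515 - 255*(-11/4 + 3*√17/170) = 515 + (2805/4 - 9*√17/2) = 4865/4 - 9*√17/2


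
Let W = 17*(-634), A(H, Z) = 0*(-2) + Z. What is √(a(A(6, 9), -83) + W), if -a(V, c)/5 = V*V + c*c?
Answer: 2*I*√11407 ≈ 213.61*I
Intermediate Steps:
A(H, Z) = Z (A(H, Z) = 0 + Z = Z)
a(V, c) = -5*V² - 5*c² (a(V, c) = -5*(V*V + c*c) = -5*(V² + c²) = -5*V² - 5*c²)
W = -10778
√(a(A(6, 9), -83) + W) = √((-5*9² - 5*(-83)²) - 10778) = √((-5*81 - 5*6889) - 10778) = √((-405 - 34445) - 10778) = √(-34850 - 10778) = √(-45628) = 2*I*√11407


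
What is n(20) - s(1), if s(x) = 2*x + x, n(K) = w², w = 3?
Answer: 6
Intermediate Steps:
n(K) = 9 (n(K) = 3² = 9)
s(x) = 3*x
n(20) - s(1) = 9 - 3 = 6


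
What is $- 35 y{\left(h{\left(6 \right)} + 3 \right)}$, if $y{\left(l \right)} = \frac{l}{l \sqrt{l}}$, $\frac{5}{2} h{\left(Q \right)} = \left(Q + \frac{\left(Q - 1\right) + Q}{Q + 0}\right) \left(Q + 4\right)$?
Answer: $- \frac{35 \sqrt{309}}{103} \approx -5.9732$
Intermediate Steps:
$h{\left(Q \right)} = \frac{2 \left(4 + Q\right) \left(Q + \frac{-1 + 2 Q}{Q}\right)}{5}$ ($h{\left(Q \right)} = \frac{2 \left(Q + \frac{\left(Q - 1\right) + Q}{Q + 0}\right) \left(Q + 4\right)}{5} = \frac{2 \left(Q + \frac{\left(-1 + Q\right) + Q}{Q}\right) \left(4 + Q\right)}{5} = \frac{2 \left(Q + \frac{-1 + 2 Q}{Q}\right) \left(4 + Q\right)}{5} = \frac{2 \left(4 + Q\right) \left(Q + \frac{-1 + 2 Q}{Q}\right)}{5}$)
$y{\left(l \right)} = \frac{1}{\sqrt{l}}$ ($y{\left(l \right)} = \frac{l}{l^{\frac{3}{2}}} = \frac{1}{\sqrt{l}}$)
$- 35 y{\left(h{\left(6 \right)} + 3 \right)} = - \frac{35}{\sqrt{\frac{2 \left(-4 + 6 \left(7 + 6^{2} + 6 \cdot 6\right)\right)}{5 \cdot 6} + 3}} = - \frac{35}{\sqrt{\frac{2}{5} \cdot \frac{1}{6} \left(-4 + 6 \left(7 + 36 + 36\right)\right) + 3}} = - \frac{35}{\sqrt{\frac{2}{5} \cdot \frac{1}{6} \left(-4 + 6 \cdot 79\right) + 3}} = - \frac{35}{\sqrt{\frac{2}{5} \cdot \frac{1}{6} \left(-4 + 474\right) + 3}} = - \frac{35}{\sqrt{\frac{2}{5} \cdot \frac{1}{6} \cdot 470 + 3}} = - \frac{35}{\sqrt{\frac{94}{3} + 3}} = - \frac{35}{\frac{1}{3} \sqrt{309}} = - 35 \frac{\sqrt{309}}{103} = - \frac{35 \sqrt{309}}{103}$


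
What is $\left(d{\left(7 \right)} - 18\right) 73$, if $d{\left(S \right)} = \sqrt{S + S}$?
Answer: $-1314 + 73 \sqrt{14} \approx -1040.9$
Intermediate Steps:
$d{\left(S \right)} = \sqrt{2} \sqrt{S}$ ($d{\left(S \right)} = \sqrt{2 S} = \sqrt{2} \sqrt{S}$)
$\left(d{\left(7 \right)} - 18\right) 73 = \left(\sqrt{2} \sqrt{7} - 18\right) 73 = \left(\sqrt{14} - 18\right) 73 = \left(-18 + \sqrt{14}\right) 73 = -1314 + 73 \sqrt{14}$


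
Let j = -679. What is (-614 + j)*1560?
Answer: -2017080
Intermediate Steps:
(-614 + j)*1560 = (-614 - 679)*1560 = -1293*1560 = -2017080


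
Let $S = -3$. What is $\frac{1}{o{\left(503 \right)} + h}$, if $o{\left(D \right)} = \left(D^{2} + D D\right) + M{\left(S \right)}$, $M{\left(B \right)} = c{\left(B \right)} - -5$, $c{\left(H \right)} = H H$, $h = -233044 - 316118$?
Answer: $- \frac{1}{43130} \approx -2.3186 \cdot 10^{-5}$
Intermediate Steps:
$h = -549162$
$c{\left(H \right)} = H^{2}$
$M{\left(B \right)} = 5 + B^{2}$ ($M{\left(B \right)} = B^{2} - -5 = B^{2} + 5 = 5 + B^{2}$)
$o{\left(D \right)} = 14 + 2 D^{2}$ ($o{\left(D \right)} = \left(D^{2} + D D\right) + \left(5 + \left(-3\right)^{2}\right) = \left(D^{2} + D^{2}\right) + \left(5 + 9\right) = 2 D^{2} + 14 = 14 + 2 D^{2}$)
$\frac{1}{o{\left(503 \right)} + h} = \frac{1}{\left(14 + 2 \cdot 503^{2}\right) - 549162} = \frac{1}{\left(14 + 2 \cdot 253009\right) - 549162} = \frac{1}{\left(14 + 506018\right) - 549162} = \frac{1}{506032 - 549162} = \frac{1}{-43130} = - \frac{1}{43130}$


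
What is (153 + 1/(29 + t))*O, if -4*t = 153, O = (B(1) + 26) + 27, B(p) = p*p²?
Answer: 305478/37 ≈ 8256.2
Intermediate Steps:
B(p) = p³
O = 54 (O = (1³ + 26) + 27 = (1 + 26) + 27 = 27 + 27 = 54)
t = -153/4 (t = -¼*153 = -153/4 ≈ -38.250)
(153 + 1/(29 + t))*O = (153 + 1/(29 - 153/4))*54 = (153 + 1/(-37/4))*54 = (153 - 4/37)*54 = (5657/37)*54 = 305478/37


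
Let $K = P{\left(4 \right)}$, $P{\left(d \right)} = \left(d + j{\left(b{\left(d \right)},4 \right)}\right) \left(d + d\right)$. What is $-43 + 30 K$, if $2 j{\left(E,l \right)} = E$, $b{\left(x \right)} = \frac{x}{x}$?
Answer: $1037$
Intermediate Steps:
$b{\left(x \right)} = 1$
$j{\left(E,l \right)} = \frac{E}{2}$
$P{\left(d \right)} = 2 d \left(\frac{1}{2} + d\right)$ ($P{\left(d \right)} = \left(d + \frac{1}{2} \cdot 1\right) \left(d + d\right) = \left(d + \frac{1}{2}\right) 2 d = \left(\frac{1}{2} + d\right) 2 d = 2 d \left(\frac{1}{2} + d\right)$)
$K = 36$ ($K = 4 \left(1 + 2 \cdot 4\right) = 4 \left(1 + 8\right) = 4 \cdot 9 = 36$)
$-43 + 30 K = -43 + 30 \cdot 36 = -43 + 1080 = 1037$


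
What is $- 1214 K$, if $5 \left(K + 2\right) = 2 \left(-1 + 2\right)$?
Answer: $\frac{9712}{5} \approx 1942.4$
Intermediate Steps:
$K = - \frac{8}{5}$ ($K = -2 + \frac{2 \left(-1 + 2\right)}{5} = -2 + \frac{2 \cdot 1}{5} = -2 + \frac{1}{5} \cdot 2 = -2 + \frac{2}{5} = - \frac{8}{5} \approx -1.6$)
$- 1214 K = \left(-1214\right) \left(- \frac{8}{5}\right) = \frac{9712}{5}$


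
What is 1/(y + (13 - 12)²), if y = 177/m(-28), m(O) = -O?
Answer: 28/205 ≈ 0.13659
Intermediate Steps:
y = 177/28 (y = 177/((-1*(-28))) = 177/28 ≈ 6.3214)
1/(y + (13 - 12)²) = 1/(177/28 + (13 - 12)²) = 1/(177/28 + 1²) = 1/(177/28 + 1) = 1/(205/28) = 28/205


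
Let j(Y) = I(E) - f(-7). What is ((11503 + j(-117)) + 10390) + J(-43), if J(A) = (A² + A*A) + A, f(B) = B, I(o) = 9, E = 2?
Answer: 25564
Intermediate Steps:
J(A) = A + 2*A² (J(A) = (A² + A²) + A = 2*A² + A = A + 2*A²)
j(Y) = 16 (j(Y) = 9 - 1*(-7) = 9 + 7 = 16)
((11503 + j(-117)) + 10390) + J(-43) = ((11503 + 16) + 10390) - 43*(1 + 2*(-43)) = (11519 + 10390) - 43*(1 - 86) = 21909 - 43*(-85) = 21909 + 3655 = 25564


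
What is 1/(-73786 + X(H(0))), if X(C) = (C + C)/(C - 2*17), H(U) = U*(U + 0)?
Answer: -1/73786 ≈ -1.3553e-5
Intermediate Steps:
H(U) = U² (H(U) = U*U = U²)
X(C) = 2*C/(-34 + C) (X(C) = (2*C)/(C - 34) = (2*C)/(-34 + C) = 2*C/(-34 + C))
1/(-73786 + X(H(0))) = 1/(-73786 + 2*0²/(-34 + 0²)) = 1/(-73786 + 2*0/(-34 + 0)) = 1/(-73786 + 2*0/(-34)) = 1/(-73786 + 2*0*(-1/34)) = 1/(-73786 + 0) = 1/(-73786) = -1/73786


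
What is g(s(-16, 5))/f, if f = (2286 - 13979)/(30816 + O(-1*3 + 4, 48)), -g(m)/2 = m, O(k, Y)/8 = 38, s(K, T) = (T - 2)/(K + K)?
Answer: -5835/11693 ≈ -0.49902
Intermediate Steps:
s(K, T) = (-2 + T)/(2*K) (s(K, T) = (-2 + T)/((2*K)) = (-2 + T)*(1/(2*K)) = (-2 + T)/(2*K))
O(k, Y) = 304 (O(k, Y) = 8*38 = 304)
g(m) = -2*m
f = -11693/31120 (f = (2286 - 13979)/(30816 + 304) = -11693/31120 ≈ -0.37574)
g(s(-16, 5))/f = (-(-2 + 5)/(-16))/(-11693/31120) = -(-1)*3/16*(-31120/11693) = -2*(-3/32)*(-31120/11693) = (3/16)*(-31120/11693) = -5835/11693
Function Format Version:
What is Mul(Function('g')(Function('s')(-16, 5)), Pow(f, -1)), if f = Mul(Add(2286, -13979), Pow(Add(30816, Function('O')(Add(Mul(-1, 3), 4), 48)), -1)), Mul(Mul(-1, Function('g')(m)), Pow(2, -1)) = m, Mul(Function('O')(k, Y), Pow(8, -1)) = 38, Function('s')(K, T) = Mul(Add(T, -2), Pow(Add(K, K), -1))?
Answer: Rational(-5835, 11693) ≈ -0.49902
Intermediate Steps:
Function('s')(K, T) = Mul(Rational(1, 2), Pow(K, -1), Add(-2, T)) (Function('s')(K, T) = Mul(Add(-2, T), Pow(Mul(2, K), -1)) = Mul(Add(-2, T), Mul(Rational(1, 2), Pow(K, -1))) = Mul(Rational(1, 2), Pow(K, -1), Add(-2, T)))
Function('O')(k, Y) = 304 (Function('O')(k, Y) = Mul(8, 38) = 304)
Function('g')(m) = Mul(-2, m)
f = Rational(-11693, 31120) (f = Mul(Add(2286, -13979), Pow(Add(30816, 304), -1)) = Mul(-11693, Pow(31120, -1)) = Mul(-11693, Rational(1, 31120)) = Rational(-11693, 31120) ≈ -0.37574)
Mul(Function('g')(Function('s')(-16, 5)), Pow(f, -1)) = Mul(Mul(-2, Mul(Rational(1, 2), Pow(-16, -1), Add(-2, 5))), Pow(Rational(-11693, 31120), -1)) = Mul(Mul(-2, Mul(Rational(1, 2), Rational(-1, 16), 3)), Rational(-31120, 11693)) = Mul(Mul(-2, Rational(-3, 32)), Rational(-31120, 11693)) = Mul(Rational(3, 16), Rational(-31120, 11693)) = Rational(-5835, 11693)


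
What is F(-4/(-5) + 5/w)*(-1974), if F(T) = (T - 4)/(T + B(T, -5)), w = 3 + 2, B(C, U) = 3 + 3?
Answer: 7238/13 ≈ 556.77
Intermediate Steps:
B(C, U) = 6
w = 5
F(T) = (-4 + T)/(6 + T) (F(T) = (T - 4)/(T + 6) = (-4 + T)/(6 + T))
F(-4/(-5) + 5/w)*(-1974) = ((-4 + (-4/(-5) + 5/5))/(6 + (-4/(-5) + 5/5)))*(-1974) = ((-4 + (-4*(-1/5) + 5*(1/5)))/(6 + (-4*(-1/5) + 5*(1/5))))*(-1974) = ((-4 + (4/5 + 1))/(6 + (4/5 + 1)))*(-1974) = ((-4 + 9/5)/(6 + 9/5))*(-1974) = (-11/5/(39/5))*(-1974) = ((5/39)*(-11/5))*(-1974) = -11/39*(-1974) = 7238/13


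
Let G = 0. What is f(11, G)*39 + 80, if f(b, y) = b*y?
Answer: 80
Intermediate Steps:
f(11, G)*39 + 80 = (11*0)*39 + 80 = 0*39 + 80 = 0 + 80 = 80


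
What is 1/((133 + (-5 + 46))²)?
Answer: 1/30276 ≈ 3.3029e-5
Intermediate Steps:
1/((133 + (-5 + 46))²) = 1/((133 + 41)²) = 1/(174²) = 1/30276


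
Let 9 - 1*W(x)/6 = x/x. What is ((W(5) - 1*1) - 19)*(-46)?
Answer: -1288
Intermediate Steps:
W(x) = 48 (W(x) = 54 - 6*x/x = 54 - 6*1 = 54 - 6 = 48)
((W(5) - 1*1) - 19)*(-46) = ((48 - 1*1) - 19)*(-46) = ((48 - 1) - 19)*(-46) = (47 - 19)*(-46) = 28*(-46) = -1288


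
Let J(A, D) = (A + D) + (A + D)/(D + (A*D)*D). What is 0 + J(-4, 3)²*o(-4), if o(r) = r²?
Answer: 16384/1089 ≈ 15.045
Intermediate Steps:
J(A, D) = A + D + (A + D)/(D + A*D²) (J(A, D) = (A + D) + (A + D)/(D + A*D²) = A + D + (A + D)/(D + A*D²))
0 + J(-4, 3)²*o(-4) = 0 + ((-4 + 3 + 3² - 4*3 - 4*3³ + (-4)²*3²)/(3*(1 - 4*3)))²*(-4)² = 0 + ((-4 + 3 + 9 - 12 - 4*27 + 16*9)/(3*(1 - 12)))²*16 = 0 + ((⅓)*(-4 + 3 + 9 - 12 - 108 + 144)/(-11))²*16 = 0 + ((⅓)*(-1/11)*32)²*16 = 0 + (-32/33)²*16 = 0 + (1024/1089)*16 = 0 + 16384/1089 = 16384/1089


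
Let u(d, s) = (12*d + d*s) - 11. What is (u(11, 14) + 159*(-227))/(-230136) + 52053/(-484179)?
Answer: 893842369/18571169724 ≈ 0.048131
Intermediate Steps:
u(d, s) = -11 + 12*d + d*s
(u(11, 14) + 159*(-227))/(-230136) + 52053/(-484179) = ((-11 + 12*11 + 11*14) + 159*(-227))/(-230136) + 52053/(-484179) = ((-11 + 132 + 154) - 36093)*(-1/230136) + 52053*(-1/484179) = (275 - 36093)*(-1/230136) - 17351/161393 = -35818*(-1/230136) - 17351/161393 = 17909/115068 - 17351/161393 = 893842369/18571169724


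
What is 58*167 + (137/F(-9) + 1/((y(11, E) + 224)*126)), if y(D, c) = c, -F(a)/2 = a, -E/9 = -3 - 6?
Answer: 186262738/19215 ≈ 9693.6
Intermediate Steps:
E = 81 (E = -9*(-3 - 6) = -9*(-9) = 81)
F(a) = -2*a
58*167 + (137/F(-9) + 1/((y(11, E) + 224)*126)) = 58*167 + (137/((-2*(-9))) + 1/((81 + 224)*126)) = 9686 + (137/18 + (1/126)/305) = 9686 + (137*(1/18) + (1/305)*(1/126)) = 9686 + (137/18 + 1/38430) = 9686 + 146248/19215 = 186262738/19215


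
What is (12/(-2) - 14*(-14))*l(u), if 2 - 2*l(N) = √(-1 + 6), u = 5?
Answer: 190 - 95*√5 ≈ -22.426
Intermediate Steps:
l(N) = 1 - √5/2 (l(N) = 1 - √(-1 + 6)/2 = 1 - √5/2)
(12/(-2) - 14*(-14))*l(u) = (12/(-2) - 14*(-14))*(1 - √5/2) = (12*(-½) + 196)*(1 - √5/2) = (-6 + 196)*(1 - √5/2) = 190*(1 - √5/2) = 190 - 95*√5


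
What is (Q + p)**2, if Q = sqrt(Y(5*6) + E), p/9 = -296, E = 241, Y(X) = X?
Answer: (2664 - sqrt(271))**2 ≈ 7.0095e+6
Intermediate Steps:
p = -2664 (p = 9*(-296) = -2664)
Q = sqrt(271) (Q = sqrt(5*6 + 241) = sqrt(30 + 241) = sqrt(271) ≈ 16.462)
(Q + p)**2 = (sqrt(271) - 2664)**2 = (-2664 + sqrt(271))**2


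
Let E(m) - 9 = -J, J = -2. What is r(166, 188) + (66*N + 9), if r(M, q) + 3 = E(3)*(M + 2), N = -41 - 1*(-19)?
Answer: 402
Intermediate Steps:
N = -22 (N = -41 + 19 = -22)
E(m) = 11 (E(m) = 9 - 1*(-2) = 9 + 2 = 11)
r(M, q) = 19 + 11*M (r(M, q) = -3 + 11*(M + 2) = -3 + 11*(2 + M) = -3 + (22 + 11*M) = 19 + 11*M)
r(166, 188) + (66*N + 9) = (19 + 11*166) + (66*(-22) + 9) = (19 + 1826) + (-1452 + 9) = 1845 - 1443 = 402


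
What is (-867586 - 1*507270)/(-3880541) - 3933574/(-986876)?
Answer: 1187229112385/273543769994 ≈ 4.3402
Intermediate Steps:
(-867586 - 1*507270)/(-3880541) - 3933574/(-986876) = (-867586 - 507270)*(-1/3880541) - 3933574*(-1/986876) = -1374856*(-1/3880541) + 1966787/493438 = 196408/554363 + 1966787/493438 = 1187229112385/273543769994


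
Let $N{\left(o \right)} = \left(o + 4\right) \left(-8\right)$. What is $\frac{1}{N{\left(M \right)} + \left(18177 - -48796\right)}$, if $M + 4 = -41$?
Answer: $\frac{1}{67301} \approx 1.4859 \cdot 10^{-5}$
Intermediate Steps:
$M = -45$ ($M = -4 - 41 = -45$)
$N{\left(o \right)} = -32 - 8 o$ ($N{\left(o \right)} = \left(4 + o\right) \left(-8\right) = -32 - 8 o$)
$\frac{1}{N{\left(M \right)} + \left(18177 - -48796\right)} = \frac{1}{\left(-32 - -360\right) + \left(18177 - -48796\right)} = \frac{1}{\left(-32 + 360\right) + \left(18177 + 48796\right)} = \frac{1}{328 + 66973} = \frac{1}{67301}$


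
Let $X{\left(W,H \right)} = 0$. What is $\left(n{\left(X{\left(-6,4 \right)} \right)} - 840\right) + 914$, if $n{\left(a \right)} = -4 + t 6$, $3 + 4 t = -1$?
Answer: $64$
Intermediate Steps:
$t = -1$ ($t = - \frac{3}{4} + \frac{1}{4} \left(-1\right) = - \frac{3}{4} - \frac{1}{4} = -1$)
$n{\left(a \right)} = -10$ ($n{\left(a \right)} = -4 - 6 = -10$)
$\left(n{\left(X{\left(-6,4 \right)} \right)} - 840\right) + 914 = \left(-10 - 840\right) + 914 = -850 + 914 = 64$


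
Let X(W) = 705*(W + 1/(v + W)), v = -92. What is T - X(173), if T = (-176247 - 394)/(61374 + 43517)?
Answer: -345441250697/2832057 ≈ -1.2198e+5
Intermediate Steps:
T = -176641/104891 ≈ -1.6840
X(W) = 705*W + 705/(-92 + W) (X(W) = 705*(W + 1/(-92 + W)) = 705*W + 705/(-92 + W))
T - X(173) = -176641/104891 - 705*(1 + 173² - 92*173)/(-92 + 173) = -176641/104891 - 705*(1 + 29929 - 15916)/81 = -176641/104891 - 705*14014/81 = -176641/104891 - 1*3293290/27 = -176641/104891 - 3293290/27 = -345441250697/2832057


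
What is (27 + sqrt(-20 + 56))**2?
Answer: 1089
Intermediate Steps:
(27 + sqrt(-20 + 56))**2 = (27 + sqrt(36))**2 = (27 + 6)**2 = 33**2 = 1089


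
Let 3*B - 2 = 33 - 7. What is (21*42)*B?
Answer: 8232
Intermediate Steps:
B = 28/3 (B = ⅔ + (33 - 7)/3 = ⅔ + (⅓)*26 = ⅔ + 26/3 = 28/3 ≈ 9.3333)
(21*42)*B = (21*42)*(28/3) = 882*(28/3) = 8232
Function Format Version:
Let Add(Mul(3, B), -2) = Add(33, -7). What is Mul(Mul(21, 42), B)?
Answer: 8232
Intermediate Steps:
B = Rational(28, 3) (B = Add(Rational(2, 3), Mul(Rational(1, 3), Add(33, -7))) = Add(Rational(2, 3), Mul(Rational(1, 3), 26)) = Add(Rational(2, 3), Rational(26, 3)) = Rational(28, 3) ≈ 9.3333)
Mul(Mul(21, 42), B) = Mul(Mul(21, 42), Rational(28, 3)) = Mul(882, Rational(28, 3)) = 8232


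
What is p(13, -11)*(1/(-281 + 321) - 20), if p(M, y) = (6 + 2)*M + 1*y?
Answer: -74307/40 ≈ -1857.7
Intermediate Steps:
p(M, y) = y + 8*M (p(M, y) = 8*M + y = y + 8*M)
p(13, -11)*(1/(-281 + 321) - 20) = (-11 + 8*13)*(1/(-281 + 321) - 20) = (-11 + 104)*(1/40 - 20) = 93*(1/40 - 20) = 93*(-799/40) = -74307/40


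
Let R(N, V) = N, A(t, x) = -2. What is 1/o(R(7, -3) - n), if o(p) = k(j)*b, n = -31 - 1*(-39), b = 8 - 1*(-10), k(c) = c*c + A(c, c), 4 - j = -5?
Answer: 1/1422 ≈ 0.00070324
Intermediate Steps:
j = 9 (j = 4 - 1*(-5) = 4 + 5 = 9)
k(c) = -2 + c**2 (k(c) = c*c - 2 = c**2 - 2 = -2 + c**2)
b = 18 (b = 8 + 10 = 18)
n = 8 (n = -31 + 39 = 8)
o(p) = 1422 (o(p) = (-2 + 9**2)*18 = (-2 + 81)*18 = 79*18 = 1422)
1/o(R(7, -3) - n) = 1/1422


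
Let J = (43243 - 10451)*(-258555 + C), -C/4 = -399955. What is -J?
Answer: -43982761880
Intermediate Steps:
C = 1599820 (C = -4*(-399955) = 1599820)
J = 43982761880 (J = (43243 - 10451)*(-258555 + 1599820) = 32792*1341265 = 43982761880)
-J = -1*43982761880 = -43982761880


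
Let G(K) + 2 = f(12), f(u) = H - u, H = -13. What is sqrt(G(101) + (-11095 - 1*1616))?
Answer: I*sqrt(12738) ≈ 112.86*I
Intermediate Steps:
f(u) = -13 - u
G(K) = -27 (G(K) = -2 + (-13 - 1*12) = -2 + (-13 - 12) = -2 - 25 = -27)
sqrt(G(101) + (-11095 - 1*1616)) = sqrt(-27 + (-11095 - 1*1616)) = sqrt(-27 + (-11095 - 1616)) = sqrt(-27 - 12711) = sqrt(-12738) = I*sqrt(12738)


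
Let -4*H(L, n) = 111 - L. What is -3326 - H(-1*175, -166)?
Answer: -6509/2 ≈ -3254.5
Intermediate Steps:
H(L, n) = -111/4 + L/4 (H(L, n) = -(111 - L)/4 = -111/4 + L/4)
-3326 - H(-1*175, -166) = -3326 - (-111/4 + (-1*175)/4) = -3326 - (-111/4 + (¼)*(-175)) = -3326 - (-111/4 - 175/4) = -3326 - 1*(-143/2) = -3326 + 143/2 = -6509/2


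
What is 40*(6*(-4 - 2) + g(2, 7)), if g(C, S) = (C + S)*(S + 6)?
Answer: 3240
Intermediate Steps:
g(C, S) = (6 + S)*(C + S) (g(C, S) = (C + S)*(6 + S) = (6 + S)*(C + S))
40*(6*(-4 - 2) + g(2, 7)) = 40*(6*(-4 - 2) + (7**2 + 6*2 + 6*7 + 2*7)) = 40*(6*(-6) + (49 + 12 + 42 + 14)) = 40*(-36 + 117) = 40*81 = 3240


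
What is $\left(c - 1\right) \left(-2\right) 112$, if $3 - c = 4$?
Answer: $448$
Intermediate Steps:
$c = -1$ ($c = 3 - 4 = -1$)
$\left(c - 1\right) \left(-2\right) 112 = \left(-1 - 1\right) \left(-2\right) 112 = \left(-2\right) \left(-2\right) 112 = 4 \cdot 112 = 448$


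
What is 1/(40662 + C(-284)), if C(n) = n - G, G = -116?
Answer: 1/40494 ≈ 2.4695e-5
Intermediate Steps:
C(n) = 116 + n (C(n) = n - 1*(-116) = n + 116 = 116 + n)
1/(40662 + C(-284)) = 1/(40662 + (116 - 284)) = 1/(40662 - 168) = 1/40494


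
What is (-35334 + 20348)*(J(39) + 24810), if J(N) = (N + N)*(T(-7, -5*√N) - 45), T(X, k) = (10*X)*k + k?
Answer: -319201800 - 403273260*√39 ≈ -2.8376e+9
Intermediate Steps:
T(X, k) = k + 10*X*k (T(X, k) = 10*X*k + k = k + 10*X*k)
J(N) = 2*N*(-45 + 345*√N) (J(N) = (N + N)*((-5*√N)*(1 + 10*(-7)) - 45) = (2*N)*((-5*√N)*(1 - 70) - 45) = (2*N)*(-5*√N*(-69) - 45) = (2*N)*(345*√N - 45) = (2*N)*(-45 + 345*√N) = 2*N*(-45 + 345*√N))
(-35334 + 20348)*(J(39) + 24810) = (-35334 + 20348)*((-90*39 + 690*39^(3/2)) + 24810) = -14986*((-3510 + 690*(39*√39)) + 24810) = -14986*((-3510 + 26910*√39) + 24810) = -14986*(21300 + 26910*√39) = -319201800 - 403273260*√39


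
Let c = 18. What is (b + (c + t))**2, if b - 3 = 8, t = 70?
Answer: 9801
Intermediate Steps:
b = 11 (b = 3 + 8 = 11)
(b + (c + t))**2 = (11 + (18 + 70))**2 = (11 + 88)**2 = 99**2 = 9801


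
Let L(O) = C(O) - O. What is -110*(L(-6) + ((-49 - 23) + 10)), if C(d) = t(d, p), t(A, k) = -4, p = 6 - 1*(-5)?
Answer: 6600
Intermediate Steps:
p = 11 (p = 6 + 5 = 11)
C(d) = -4
L(O) = -4 - O
-110*(L(-6) + ((-49 - 23) + 10)) = -110*((-4 - 1*(-6)) + ((-49 - 23) + 10)) = -110*((-4 + 6) + (-72 + 10)) = -110*(2 - 62) = -110*(-60) = 6600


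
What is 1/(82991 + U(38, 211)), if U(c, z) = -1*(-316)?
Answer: 1/83307 ≈ 1.2004e-5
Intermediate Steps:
U(c, z) = 316
1/(82991 + U(38, 211)) = 1/(82991 + 316) = 1/83307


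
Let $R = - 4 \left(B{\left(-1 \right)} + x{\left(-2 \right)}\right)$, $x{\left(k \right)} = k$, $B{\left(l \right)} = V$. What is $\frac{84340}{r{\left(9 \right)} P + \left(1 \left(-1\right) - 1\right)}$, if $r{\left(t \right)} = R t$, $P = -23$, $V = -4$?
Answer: $- \frac{8434}{497} \approx -16.97$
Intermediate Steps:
$B{\left(l \right)} = -4$
$R = 24$ ($R = - 4 \left(-4 - 2\right) = \left(-4\right) \left(-6\right) = 24$)
$r{\left(t \right)} = 24 t$
$\frac{84340}{r{\left(9 \right)} P + \left(1 \left(-1\right) - 1\right)} = \frac{84340}{24 \cdot 9 \left(-23\right) + \left(1 \left(-1\right) - 1\right)} = \frac{84340}{216 \left(-23\right) - 2} = \frac{84340}{-4968 - 2} = \frac{84340}{-4970} = 84340 \left(- \frac{1}{4970}\right) = - \frac{8434}{497}$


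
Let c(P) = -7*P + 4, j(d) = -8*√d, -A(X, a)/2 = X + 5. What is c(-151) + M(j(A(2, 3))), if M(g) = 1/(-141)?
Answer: 149600/141 ≈ 1061.0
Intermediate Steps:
A(X, a) = -10 - 2*X (A(X, a) = -2*(X + 5) = -2*(5 + X) = -10 - 2*X)
M(g) = -1/141
c(P) = 4 - 7*P
c(-151) + M(j(A(2, 3))) = (4 - 7*(-151)) - 1/141 = (4 + 1057) - 1/141 = 1061 - 1/141 = 149600/141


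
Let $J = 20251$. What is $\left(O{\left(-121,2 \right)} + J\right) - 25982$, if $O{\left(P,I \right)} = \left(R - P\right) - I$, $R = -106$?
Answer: $-5718$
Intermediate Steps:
$O{\left(P,I \right)} = -106 - I - P$ ($O{\left(P,I \right)} = \left(-106 - P\right) - I = -106 - I - P$)
$\left(O{\left(-121,2 \right)} + J\right) - 25982 = \left(\left(-106 - 2 - -121\right) + 20251\right) - 25982 = \left(\left(-106 - 2 + 121\right) + 20251\right) - 25982 = \left(13 + 20251\right) - 25982 = 20264 - 25982 = -5718$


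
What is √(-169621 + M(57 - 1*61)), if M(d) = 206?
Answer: I*√169415 ≈ 411.6*I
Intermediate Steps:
√(-169621 + M(57 - 1*61)) = √(-169621 + 206) = √(-169415) = I*√169415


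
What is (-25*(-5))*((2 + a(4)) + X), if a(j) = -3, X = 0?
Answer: -125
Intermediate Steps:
(-25*(-5))*((2 + a(4)) + X) = (-25*(-5))*((2 - 3) + 0) = 125*(-1 + 0) = 125*(-1) = -125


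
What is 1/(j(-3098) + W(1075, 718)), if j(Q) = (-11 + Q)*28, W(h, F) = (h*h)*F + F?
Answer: 1/829652416 ≈ 1.2053e-9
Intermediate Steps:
W(h, F) = F + F*h² (W(h, F) = h²*F + F = F*h² + F = F + F*h²)
j(Q) = -308 + 28*Q
1/(j(-3098) + W(1075, 718)) = 1/((-308 + 28*(-3098)) + 718*(1 + 1075²)) = 1/((-308 - 86744) + 718*(1 + 1155625)) = 1/(-87052 + 718*1155626) = 1/(-87052 + 829739468) = 1/829652416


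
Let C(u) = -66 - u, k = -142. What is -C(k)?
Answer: -76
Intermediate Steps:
-C(k) = -(-66 - 1*(-142)) = -(-66 + 142) = -1*76 = -76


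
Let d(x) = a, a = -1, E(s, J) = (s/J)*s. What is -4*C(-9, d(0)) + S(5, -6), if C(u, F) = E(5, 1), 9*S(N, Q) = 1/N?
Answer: -4499/45 ≈ -99.978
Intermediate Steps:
S(N, Q) = 1/(9*N)
E(s, J) = s²/J
d(x) = -1
C(u, F) = 25 (C(u, F) = 5²/1 = 1*25 = 25)
-4*C(-9, d(0)) + S(5, -6) = -4*25 + (⅑)/5 = -100 + (⅑)*(⅕) = -100 + 1/45 = -4499/45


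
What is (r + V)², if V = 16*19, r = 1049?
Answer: 1830609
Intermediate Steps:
V = 304
(r + V)² = (1049 + 304)² = 1353² = 1830609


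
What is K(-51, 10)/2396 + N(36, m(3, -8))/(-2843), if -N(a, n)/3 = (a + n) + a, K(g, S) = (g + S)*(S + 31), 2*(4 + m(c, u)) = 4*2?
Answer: -4261547/6811828 ≈ -0.62561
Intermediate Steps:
m(c, u) = 0 (m(c, u) = -4 + (4*2)/2 = -4 + (½)*8 = -4 + 4 = 0)
K(g, S) = (31 + S)*(S + g) (K(g, S) = (S + g)*(31 + S) = (31 + S)*(S + g))
N(a, n) = -6*a - 3*n (N(a, n) = -3*((a + n) + a) = -3*(n + 2*a) = -6*a - 3*n)
K(-51, 10)/2396 + N(36, m(3, -8))/(-2843) = (10² + 31*10 + 31*(-51) + 10*(-51))/2396 + (-6*36 - 3*0)/(-2843) = (100 + 310 - 1581 - 510)*(1/2396) + (-216 + 0)*(-1/2843) = -1681*1/2396 - 216*(-1/2843) = -1681/2396 + 216/2843 = -4261547/6811828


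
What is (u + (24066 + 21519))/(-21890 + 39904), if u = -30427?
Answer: 7579/9007 ≈ 0.84146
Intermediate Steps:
(u + (24066 + 21519))/(-21890 + 39904) = (-30427 + (24066 + 21519))/(-21890 + 39904) = (-30427 + 45585)/18014 = 15158*(1/18014) = 7579/9007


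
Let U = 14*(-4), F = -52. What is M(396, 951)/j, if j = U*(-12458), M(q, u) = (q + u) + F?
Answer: 185/99664 ≈ 0.0018562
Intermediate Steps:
U = -56
M(q, u) = -52 + q + u (M(q, u) = (q + u) - 52 = -52 + q + u)
j = 697648 (j = -56*(-12458) = 697648)
M(396, 951)/j = (-52 + 396 + 951)/697648 = 1295*(1/697648) = 185/99664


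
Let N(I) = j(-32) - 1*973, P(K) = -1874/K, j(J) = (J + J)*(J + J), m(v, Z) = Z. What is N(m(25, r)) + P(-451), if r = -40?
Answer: 1410347/451 ≈ 3127.2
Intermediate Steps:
j(J) = 4*J**2 (j(J) = (2*J)*(2*J) = 4*J**2)
N(I) = 3123 (N(I) = 4*(-32)**2 - 1*973 = 4*1024 - 973 = 4096 - 973 = 3123)
N(m(25, r)) + P(-451) = 3123 - 1874/(-451) = 3123 - 1874*(-1/451) = 3123 + 1874/451 = 1410347/451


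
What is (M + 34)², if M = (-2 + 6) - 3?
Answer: 1225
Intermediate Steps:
M = 1 (M = 4 - 3 = 1)
(M + 34)² = (1 + 34)² = 35² = 1225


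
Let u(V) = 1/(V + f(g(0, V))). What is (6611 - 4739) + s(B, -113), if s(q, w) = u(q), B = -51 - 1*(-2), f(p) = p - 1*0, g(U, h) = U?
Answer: 91727/49 ≈ 1872.0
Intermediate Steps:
f(p) = p (f(p) = p + 0 = p)
B = -49 (B = -51 + 2 = -49)
u(V) = 1/V (u(V) = 1/(V + 0) = 1/V)
s(q, w) = 1/q
(6611 - 4739) + s(B, -113) = (6611 - 4739) + 1/(-49) = 1872 - 1/49 = 91727/49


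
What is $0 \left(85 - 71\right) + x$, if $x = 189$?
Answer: $189$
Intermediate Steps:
$0 \left(85 - 71\right) + x = 0 \left(85 - 71\right) + 189 = 0 \cdot 14 + 189 = 0 + 189 = 189$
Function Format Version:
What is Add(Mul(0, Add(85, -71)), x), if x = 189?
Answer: 189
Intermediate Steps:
Add(Mul(0, Add(85, -71)), x) = Add(Mul(0, Add(85, -71)), 189) = Add(Mul(0, 14), 189) = Add(0, 189) = 189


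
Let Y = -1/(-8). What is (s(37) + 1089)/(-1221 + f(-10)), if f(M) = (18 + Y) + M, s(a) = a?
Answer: -9008/9703 ≈ -0.92837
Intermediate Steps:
Y = 1/8 (Y = -1*(-1/8) = 1/8 ≈ 0.12500)
f(M) = 145/8 + M (f(M) = (18 + 1/8) + M = 145/8 + M)
(s(37) + 1089)/(-1221 + f(-10)) = (37 + 1089)/(-1221 + (145/8 - 10)) = 1126/(-1221 + 65/8) = 1126/(-9703/8) = 1126*(-8/9703) = -9008/9703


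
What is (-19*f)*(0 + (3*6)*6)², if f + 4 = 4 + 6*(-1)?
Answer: 1329696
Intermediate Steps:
f = -6 (f = -4 + (4 + 6*(-1)) = -4 + (4 - 6) = -4 - 2 = -6)
(-19*f)*(0 + (3*6)*6)² = (-19*(-6))*(0 + (3*6)*6)² = 114*(0 + 18*6)² = 114*(0 + 108)² = 114*108² = 114*11664 = 1329696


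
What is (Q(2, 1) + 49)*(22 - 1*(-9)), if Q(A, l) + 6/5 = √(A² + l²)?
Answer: 7409/5 + 31*√5 ≈ 1551.1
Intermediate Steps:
Q(A, l) = -6/5 + √(A² + l²)
(Q(2, 1) + 49)*(22 - 1*(-9)) = ((-6/5 + √(2² + 1²)) + 49)*(22 - 1*(-9)) = ((-6/5 + √(4 + 1)) + 49)*(22 + 9) = ((-6/5 + √5) + 49)*31 = (239/5 + √5)*31 = 7409/5 + 31*√5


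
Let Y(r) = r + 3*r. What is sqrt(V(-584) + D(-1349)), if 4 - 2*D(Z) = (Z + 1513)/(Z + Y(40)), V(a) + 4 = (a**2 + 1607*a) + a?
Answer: 2*I*sqrt(125733270)/29 ≈ 773.32*I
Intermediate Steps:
Y(r) = 4*r
V(a) = -4 + a**2 + 1608*a (V(a) = -4 + ((a**2 + 1607*a) + a) = -4 + (a**2 + 1608*a) = -4 + a**2 + 1608*a)
D(Z) = 2 - (1513 + Z)/(2*(160 + Z)) (D(Z) = 2 - (Z + 1513)/(2*(Z + 4*40)) = 2 - (1513 + Z)/(2*(Z + 160)) = 2 - (1513 + Z)/(2*(160 + Z)))
sqrt(V(-584) + D(-1349)) = sqrt((-4 + (-584)**2 + 1608*(-584)) + 3*(-291 - 1349)/(2*(160 - 1349))) = sqrt((-4 + 341056 - 939072) + (3/2)*(-1640)/(-1189)) = sqrt(-598020 + (3/2)*(-1/1189)*(-1640)) = sqrt(-598020 + 60/29) = sqrt(-17342520/29) = 2*I*sqrt(125733270)/29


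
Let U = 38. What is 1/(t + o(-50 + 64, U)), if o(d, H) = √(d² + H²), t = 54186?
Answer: 27093/1468060478 - √410/1468060478 ≈ 1.8441e-5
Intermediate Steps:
o(d, H) = √(H² + d²)
1/(t + o(-50 + 64, U)) = 1/(54186 + √(38² + (-50 + 64)²)) = 1/(54186 + √(1444 + 14²)) = 1/(54186 + √(1444 + 196)) = 1/(54186 + √1640) = 1/(54186 + 2*√410)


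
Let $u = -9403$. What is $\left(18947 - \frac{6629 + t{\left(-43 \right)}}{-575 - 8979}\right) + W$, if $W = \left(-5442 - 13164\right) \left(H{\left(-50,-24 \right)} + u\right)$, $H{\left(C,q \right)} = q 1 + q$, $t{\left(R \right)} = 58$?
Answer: $\frac{1680207079849}{9554} \approx 1.7586 \cdot 10^{8}$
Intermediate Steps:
$H{\left(C,q \right)} = 2 q$ ($H{\left(C,q \right)} = q + q = 2 q$)
$W = 175845306$ ($W = \left(-5442 - 13164\right) \left(2 \left(-24\right) - 9403\right) = - 18606 \left(-48 - 9403\right) = \left(-18606\right) \left(-9451\right) = 175845306$)
$\left(18947 - \frac{6629 + t{\left(-43 \right)}}{-575 - 8979}\right) + W = \left(18947 - \frac{6629 + 58}{-575 - 8979}\right) + 175845306 = \left(18947 - \frac{6687}{-9554}\right) + 175845306 = \left(18947 - 6687 \left(- \frac{1}{9554}\right)\right) + 175845306 = \left(18947 - - \frac{6687}{9554}\right) + 175845306 = \left(18947 + \frac{6687}{9554}\right) + 175845306 = \frac{181026325}{9554} + 175845306 = \frac{1680207079849}{9554}$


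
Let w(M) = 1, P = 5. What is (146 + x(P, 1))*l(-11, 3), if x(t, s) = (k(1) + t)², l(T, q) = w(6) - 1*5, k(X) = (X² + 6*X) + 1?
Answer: -1260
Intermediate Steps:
k(X) = 1 + X² + 6*X
l(T, q) = -4 (l(T, q) = 1 - 1*5 = 1 - 5 = -4)
x(t, s) = (8 + t)² (x(t, s) = ((1 + 1² + 6*1) + t)² = ((1 + 1 + 6) + t)² = (8 + t)²)
(146 + x(P, 1))*l(-11, 3) = (146 + (8 + 5)²)*(-4) = (146 + 13²)*(-4) = (146 + 169)*(-4) = 315*(-4) = -1260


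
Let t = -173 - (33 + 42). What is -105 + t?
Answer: -353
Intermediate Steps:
t = -248 (t = -173 - 1*75 = -173 - 75 = -248)
-105 + t = -105 - 248 = -353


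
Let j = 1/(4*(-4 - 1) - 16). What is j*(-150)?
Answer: 25/6 ≈ 4.1667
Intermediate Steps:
j = -1/36 (j = 1/(4*(-5) - 16) = 1/(-20 - 16) = 1/(-36) = -1/36 ≈ -0.027778)
j*(-150) = -1/36*(-150) = 25/6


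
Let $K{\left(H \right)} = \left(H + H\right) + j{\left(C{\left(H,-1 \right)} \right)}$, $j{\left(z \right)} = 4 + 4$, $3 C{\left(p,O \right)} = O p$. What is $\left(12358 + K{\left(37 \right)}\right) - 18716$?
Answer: $-6276$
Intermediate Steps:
$C{\left(p,O \right)} = \frac{O p}{3}$
$j{\left(z \right)} = 8$
$K{\left(H \right)} = 8 + 2 H$ ($K{\left(H \right)} = \left(H + H\right) + 8 = 2 H + 8 = 8 + 2 H$)
$\left(12358 + K{\left(37 \right)}\right) - 18716 = \left(12358 + \left(8 + 2 \cdot 37\right)\right) - 18716 = \left(12358 + \left(8 + 74\right)\right) - 18716 = \left(12358 + 82\right) - 18716 = 12440 - 18716 = -6276$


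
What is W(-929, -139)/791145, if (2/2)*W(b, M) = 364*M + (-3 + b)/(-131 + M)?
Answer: -6829994/106804575 ≈ -0.063949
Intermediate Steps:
W(b, M) = 364*M + (-3 + b)/(-131 + M)
W(-929, -139)/791145 = ((-3 - 929 - 47684*(-139) + 364*(-139)²)/(-131 - 139))/791145 = ((-3 - 929 + 6628076 + 364*19321)/(-270))*(1/791145) = -(-3 - 929 + 6628076 + 7032844)/270*(1/791145) = -1/270*13659988*(1/791145) = -6829994/135*1/791145 = -6829994/106804575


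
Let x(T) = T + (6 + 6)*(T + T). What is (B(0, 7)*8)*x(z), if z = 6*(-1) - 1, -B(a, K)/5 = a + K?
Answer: 49000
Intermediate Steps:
B(a, K) = -5*K - 5*a (B(a, K) = -5*(a + K) = -5*(K + a) = -5*K - 5*a)
z = -7 (z = -6 - 1 = -7)
x(T) = 25*T (x(T) = T + 12*(2*T) = T + 24*T = 25*T)
(B(0, 7)*8)*x(z) = ((-5*7 - 5*0)*8)*(25*(-7)) = ((-35 + 0)*8)*(-175) = -35*8*(-175) = -280*(-175) = 49000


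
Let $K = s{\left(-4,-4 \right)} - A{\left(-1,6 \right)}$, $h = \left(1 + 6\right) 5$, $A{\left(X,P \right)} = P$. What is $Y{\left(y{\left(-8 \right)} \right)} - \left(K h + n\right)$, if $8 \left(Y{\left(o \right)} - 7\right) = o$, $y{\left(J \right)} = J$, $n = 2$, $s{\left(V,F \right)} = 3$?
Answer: $109$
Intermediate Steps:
$Y{\left(o \right)} = 7 + \frac{o}{8}$
$h = 35$ ($h = 7 \cdot 5 = 35$)
$K = -3$ ($K = 3 - 6 = -3$)
$Y{\left(y{\left(-8 \right)} \right)} - \left(K h + n\right) = \left(7 + \frac{1}{8} \left(-8\right)\right) - \left(\left(-3\right) 35 + 2\right) = \left(7 - 1\right) - \left(-105 + 2\right) = 6 - -103 = 6 + 103 = 109$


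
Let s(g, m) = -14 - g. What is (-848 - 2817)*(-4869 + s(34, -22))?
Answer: 18020805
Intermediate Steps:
(-848 - 2817)*(-4869 + s(34, -22)) = (-848 - 2817)*(-4869 + (-14 - 1*34)) = -3665*(-4869 + (-14 - 34)) = -3665*(-4869 - 48) = -3665*(-4917) = 18020805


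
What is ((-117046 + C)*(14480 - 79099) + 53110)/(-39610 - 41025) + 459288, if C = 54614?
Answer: 33000341362/80635 ≈ 4.0926e+5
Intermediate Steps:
((-117046 + C)*(14480 - 79099) + 53110)/(-39610 - 41025) + 459288 = ((-117046 + 54614)*(14480 - 79099) + 53110)/(-39610 - 41025) + 459288 = (-62432*(-64619) + 53110)/(-80635) + 459288 = (4034293408 + 53110)*(-1/80635) + 459288 = 4034346518*(-1/80635) + 459288 = -4034346518/80635 + 459288 = 33000341362/80635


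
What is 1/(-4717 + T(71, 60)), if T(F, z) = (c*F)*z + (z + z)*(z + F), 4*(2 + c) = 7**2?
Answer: 1/54668 ≈ 1.8292e-5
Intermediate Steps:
c = 41/4 (c = -2 + (1/4)*7**2 = -2 + (1/4)*49 = -2 + 49/4 = 41/4 ≈ 10.250)
T(F, z) = 2*z*(F + z) + 41*F*z/4 (T(F, z) = (41*F/4)*z + (z + z)*(z + F) = 41*F*z/4 + (2*z)*(F + z) = 41*F*z/4 + 2*z*(F + z) = 2*z*(F + z) + 41*F*z/4)
1/(-4717 + T(71, 60)) = 1/(-4717 + (1/4)*60*(8*60 + 49*71)) = 1/(-4717 + (1/4)*60*(480 + 3479)) = 1/(-4717 + (1/4)*60*3959) = 1/(-4717 + 59385) = 1/54668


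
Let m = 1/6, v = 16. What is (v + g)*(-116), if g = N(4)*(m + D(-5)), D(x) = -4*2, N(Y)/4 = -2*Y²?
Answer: -354496/3 ≈ -1.1817e+5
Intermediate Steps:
N(Y) = -8*Y² (N(Y) = 4*(-2*Y²) = -8*Y²)
D(x) = -8
m = ⅙ ≈ 0.16667
g = 3008/3 (g = (-8*4²)*(⅙ - 8) = -8*16*(-47/6) = -128*(-47/6) = 3008/3 ≈ 1002.7)
(v + g)*(-116) = (16 + 3008/3)*(-116) = (3056/3)*(-116) = -354496/3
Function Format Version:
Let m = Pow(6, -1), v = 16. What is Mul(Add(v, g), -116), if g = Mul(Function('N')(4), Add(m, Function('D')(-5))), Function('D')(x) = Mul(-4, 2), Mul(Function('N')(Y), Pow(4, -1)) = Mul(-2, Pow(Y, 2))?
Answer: Rational(-354496, 3) ≈ -1.1817e+5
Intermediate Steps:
Function('N')(Y) = Mul(-8, Pow(Y, 2)) (Function('N')(Y) = Mul(4, Mul(-2, Pow(Y, 2))) = Mul(-8, Pow(Y, 2)))
Function('D')(x) = -8
m = Rational(1, 6) ≈ 0.16667
g = Rational(3008, 3) (g = Mul(Mul(-8, Pow(4, 2)), Add(Rational(1, 6), -8)) = Mul(Mul(-8, 16), Rational(-47, 6)) = Mul(-128, Rational(-47, 6)) = Rational(3008, 3) ≈ 1002.7)
Mul(Add(v, g), -116) = Mul(Add(16, Rational(3008, 3)), -116) = Mul(Rational(3056, 3), -116) = Rational(-354496, 3)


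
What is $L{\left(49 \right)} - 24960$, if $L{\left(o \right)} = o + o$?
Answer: $-24862$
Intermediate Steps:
$L{\left(o \right)} = 2 o$
$L{\left(49 \right)} - 24960 = 2 \cdot 49 - 24960 = 98 - 24960 = -24862$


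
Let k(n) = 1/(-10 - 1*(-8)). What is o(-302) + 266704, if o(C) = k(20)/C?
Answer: 161089217/604 ≈ 2.6670e+5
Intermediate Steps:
k(n) = -½ (k(n) = 1/(-10 + 8) = 1/(-2) = -½)
o(C) = -1/(2*C)
o(-302) + 266704 = -½/(-302) + 266704 = -½*(-1/302) + 266704 = 1/604 + 266704 = 161089217/604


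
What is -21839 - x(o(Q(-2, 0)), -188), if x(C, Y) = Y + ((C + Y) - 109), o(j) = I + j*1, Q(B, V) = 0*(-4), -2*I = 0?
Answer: -21354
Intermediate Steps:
I = 0 (I = -½*0 = 0)
Q(B, V) = 0
o(j) = j (o(j) = 0 + j*1 = 0 + j = j)
x(C, Y) = -109 + C + 2*Y (x(C, Y) = Y + (-109 + C + Y) = -109 + C + 2*Y)
-21839 - x(o(Q(-2, 0)), -188) = -21839 - (-109 + 0 + 2*(-188)) = -21839 - (-109 + 0 - 376) = -21839 - 1*(-485) = -21839 + 485 = -21354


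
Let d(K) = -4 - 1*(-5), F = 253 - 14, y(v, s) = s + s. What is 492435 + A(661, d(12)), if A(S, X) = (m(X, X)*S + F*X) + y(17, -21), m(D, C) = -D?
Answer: 491971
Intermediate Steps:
y(v, s) = 2*s
F = 239
d(K) = 1 (d(K) = -4 + 5 = 1)
A(S, X) = -42 + 239*X - S*X (A(S, X) = ((-X)*S + 239*X) + 2*(-21) = (-S*X + 239*X) - 42 = (239*X - S*X) - 42 = -42 + 239*X - S*X)
492435 + A(661, d(12)) = 492435 + (-42 + 239*1 - 1*661*1) = 492435 + (-42 + 239 - 661) = 492435 - 464 = 491971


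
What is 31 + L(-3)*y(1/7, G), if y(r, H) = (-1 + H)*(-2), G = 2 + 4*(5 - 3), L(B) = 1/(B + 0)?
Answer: 37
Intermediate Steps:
L(B) = 1/B
G = 10 (G = 2 + 4*2 = 2 + 8 = 10)
y(r, H) = 2 - 2*H
31 + L(-3)*y(1/7, G) = 31 + (2 - 2*10)/(-3) = 31 - (2 - 20)/3 = 31 - 1/3*(-18) = 31 + 6 = 37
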